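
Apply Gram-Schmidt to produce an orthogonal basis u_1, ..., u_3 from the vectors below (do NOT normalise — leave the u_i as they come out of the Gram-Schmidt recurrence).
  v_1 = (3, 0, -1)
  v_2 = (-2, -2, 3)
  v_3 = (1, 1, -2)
Orthogonal basis:
  u_1 = (3, 0, -1)
  u_2 = (7/10, -2, 21/10)
  u_3 = (-6/89, -21/89, -18/89)

Apply the Gram-Schmidt recurrence
  u_1 = v_1
  u_i = v_i − Σ_{j<i} ((v_i · u_j) / (u_j · u_j)) · u_j.

Step by step this gives:
  u_1 = (3, 0, -1)
  u_2 = (7/10, -2, 21/10)
  u_3 = (-6/89, -21/89, -18/89)

Orthogonality check:
  u_2 · u_1 = 0 (should be 0)
  u_3 · u_1 = 0 (should be 0)
  u_3 · u_2 = 0 (should be 0)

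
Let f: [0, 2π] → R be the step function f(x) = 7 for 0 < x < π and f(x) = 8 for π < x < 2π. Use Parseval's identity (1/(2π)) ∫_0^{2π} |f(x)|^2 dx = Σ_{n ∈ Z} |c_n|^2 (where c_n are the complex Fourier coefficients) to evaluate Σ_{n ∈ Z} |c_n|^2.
Σ |c_n|^2 = 113/2

Parseval equates the L^2 energy of f (normalised by 1/(2π)) with the ℓ^2 sum of its Fourier coefficients: (1/(2π)) ∫_0^{2π} |f|^2 = Σ |c_n|^2.
Compute the left side: (1/(2π)) [∫_0^π 7^2 dx + ∫_π^{2π} 8^2 dx] = (1/(2π)) · (49π + 64π) = (49 + 64)/2 = 113/2.
So Σ_{n ∈ Z} |c_n|^2 = 113/2.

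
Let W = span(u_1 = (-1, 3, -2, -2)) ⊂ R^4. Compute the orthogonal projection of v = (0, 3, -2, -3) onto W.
proj_W(v) = (-19/18, 19/6, -19/9, -19/9)

Set up U = [u_1 | ... | u_1] ∈ R^(4×1). The projector onto W = col(U) is P = U (U^T U)^(-1) U^T.
Compute U^T U =
  [18],
and U^T v = (19).
Solve U^T U · c = U^T v for the coefficients: c = (19/18). The projection is proj_W(v) = U c.
Check: (v - proj_W(v)) · u_1 = 0  (should be 0).
Result: proj_W(v) = (-19/18, 19/6, -19/9, -19/9).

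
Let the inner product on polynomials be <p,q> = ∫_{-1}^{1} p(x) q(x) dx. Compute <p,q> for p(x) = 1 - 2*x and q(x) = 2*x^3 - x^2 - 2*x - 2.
<p,q> = -18/5

Expand the product: p(x)·q(x) = -4*x^4 + 4*x^3 + 3*x^2 + 2*x - 2.
∫_{-1}^{1} of each monomial x^k gives [2/(k+1) if k even, 0 if k odd]. Integrating term-by-term (or equivalently evaluating the antiderivative F(x) = -4*x^5/5 + x^4 + x^3 + x^2 - 2*x at the endpoints):
  F(1) − F(−1) = 1/5 − (19/5) = -18/5.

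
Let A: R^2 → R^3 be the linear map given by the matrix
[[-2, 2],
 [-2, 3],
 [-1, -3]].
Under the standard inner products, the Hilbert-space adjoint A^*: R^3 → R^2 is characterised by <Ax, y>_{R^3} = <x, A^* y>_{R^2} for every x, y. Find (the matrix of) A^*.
A^* = A^T =
[[-2, -2, -1],
 [2, 3, -3]]

For real matrices with standard dot products, the defining identity <Ax, y> = <x, A^* y> gives (Ax)^T y = x^T (A^*) y, i.e. x^T A^T y = x^T (A^*) y. Since this holds for all x, y, we must have A^* = A^T. Therefore
A^* =
[[-2, -2, -1],
 [2, 3, -3]].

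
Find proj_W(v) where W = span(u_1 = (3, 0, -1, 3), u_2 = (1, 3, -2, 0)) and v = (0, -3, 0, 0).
proj_W(v) = (-36/241, -513/241, 297/241, 135/241)

Set up U = [u_1 | ... | u_2] ∈ R^(4×2). The projector onto W = col(U) is P = U (U^T U)^(-1) U^T.
Compute U^T U =
  [19, 5]
  [5, 14],
and U^T v = (0, -9).
Solve U^T U · c = U^T v for the coefficients: c = (45/241, -171/241). The projection is proj_W(v) = U c.
Check: (v - proj_W(v)) · u_1 = 0  (should be 0).
Check: (v - proj_W(v)) · u_2 = 0  (should be 0).
Result: proj_W(v) = (-36/241, -513/241, 297/241, 135/241).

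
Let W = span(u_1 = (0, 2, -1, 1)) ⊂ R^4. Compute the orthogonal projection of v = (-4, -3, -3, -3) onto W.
proj_W(v) = (0, -2, 1, -1)

Set up U = [u_1 | ... | u_1] ∈ R^(4×1). The projector onto W = col(U) is P = U (U^T U)^(-1) U^T.
Compute U^T U =
  [6],
and U^T v = (-6).
Solve U^T U · c = U^T v for the coefficients: c = (-1). The projection is proj_W(v) = U c.
Check: (v - proj_W(v)) · u_1 = 0  (should be 0).
Result: proj_W(v) = (0, -2, 1, -1).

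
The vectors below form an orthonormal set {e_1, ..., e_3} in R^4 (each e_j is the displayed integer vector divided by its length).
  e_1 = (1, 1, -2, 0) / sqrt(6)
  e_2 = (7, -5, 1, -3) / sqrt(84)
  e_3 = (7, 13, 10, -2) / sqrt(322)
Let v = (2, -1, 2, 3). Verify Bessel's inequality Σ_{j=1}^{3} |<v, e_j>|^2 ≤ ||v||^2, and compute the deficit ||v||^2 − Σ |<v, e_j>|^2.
Σ |<v, e_j>|^2 = 90/23; ||v||^2 = 18; deficit = 324/23

Write each e_j = u_j / sqrt(<u_j, u_j>) where u_j is the displayed integer vector. Then <v, e_j> = <v, u_j> / sqrt(<u_j, u_j>), so |<v, e_j>|^2 = <v, u_j>^2 / <u_j, u_j>.
Coefficients: <v, e_1> = -3/sqrt(6), <v, e_2> = 12/sqrt(84), <v, e_3> = 15/sqrt(322).
Square and sum: Σ |<v, e_j>|^2 = 90/23.
Compute ||v||^2 = v·v = 18.
Deficit = 18 − 90/23 = 324/23 ≥ 0, confirming Bessel's inequality. (The deficit equals ||v − Σ <v,e_j> e_j||^2, the squared distance from v to span{e_j}.)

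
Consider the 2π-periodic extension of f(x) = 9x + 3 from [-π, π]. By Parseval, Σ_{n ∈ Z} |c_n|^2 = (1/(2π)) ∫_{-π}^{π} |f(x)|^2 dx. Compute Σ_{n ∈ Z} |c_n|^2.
Σ |c_n|^2 = 27π^2 + 9

Expand and integrate term by term over [-π, π]:
  ∫ (9x)^2 dx = 81·(2π^3/3); ∫ 2·9·(3)·x dx = 0 (odd integrand); ∫ 3^2 dx = 9·2π.
So (1/(2π)) ∫_{-π}^{π} (9x + 3)^2 dx = 81π^2/3 + 9 = 27π^2 + 9.
Parseval ⇒ Σ |c_n|^2 = 27π^2 + 9.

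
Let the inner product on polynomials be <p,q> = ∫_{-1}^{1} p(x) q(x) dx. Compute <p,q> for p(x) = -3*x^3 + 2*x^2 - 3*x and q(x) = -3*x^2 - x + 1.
<p,q> = 32/15

Expand the product: p(x)·q(x) = 9*x^5 - 3*x^4 + 4*x^3 + 5*x^2 - 3*x.
∫_{-1}^{1} of each monomial x^k gives [2/(k+1) if k even, 0 if k odd]. Integrating term-by-term (or equivalently evaluating the antiderivative F(x) = 3*x^6/2 - 3*x^5/5 + x^4 + 5*x^3/3 - 3*x^2/2 at the endpoints):
  F(1) − F(−1) = 31/15 − (-1/15) = 32/15.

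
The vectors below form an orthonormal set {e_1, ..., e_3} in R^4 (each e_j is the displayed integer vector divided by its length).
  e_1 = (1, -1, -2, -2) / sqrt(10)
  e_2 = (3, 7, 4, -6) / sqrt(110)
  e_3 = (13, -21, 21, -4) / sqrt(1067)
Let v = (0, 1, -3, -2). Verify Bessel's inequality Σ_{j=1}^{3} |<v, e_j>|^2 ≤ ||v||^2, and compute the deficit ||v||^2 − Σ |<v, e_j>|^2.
Σ |<v, e_j>|^2 = 1354/97; ||v||^2 = 14; deficit = 4/97

Write each e_j = u_j / sqrt(<u_j, u_j>) where u_j is the displayed integer vector. Then <v, e_j> = <v, u_j> / sqrt(<u_j, u_j>), so |<v, e_j>|^2 = <v, u_j>^2 / <u_j, u_j>.
Coefficients: <v, e_1> = 9/sqrt(10), <v, e_2> = 7/sqrt(110), <v, e_3> = -76/sqrt(1067).
Square and sum: Σ |<v, e_j>|^2 = 1354/97.
Compute ||v||^2 = v·v = 14.
Deficit = 14 − 1354/97 = 4/97 ≥ 0, confirming Bessel's inequality. (The deficit equals ||v − Σ <v,e_j> e_j||^2, the squared distance from v to span{e_j}.)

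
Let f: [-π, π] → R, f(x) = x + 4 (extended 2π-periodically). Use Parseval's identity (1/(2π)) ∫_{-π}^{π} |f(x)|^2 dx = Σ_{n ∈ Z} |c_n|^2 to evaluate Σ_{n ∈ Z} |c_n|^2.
Σ |c_n|^2 = π^2/3 + 16

Expand and integrate term by term over [-π, π]:
  ∫ (x)^2 dx = 1·(2π^3/3); ∫ 2·1·(4)·x dx = 0 (odd integrand); ∫ 4^2 dx = 16·2π.
So (1/(2π)) ∫_{-π}^{π} (x + 4)^2 dx = 1π^2/3 + 16 = π^2/3 + 16.
Parseval ⇒ Σ |c_n|^2 = π^2/3 + 16.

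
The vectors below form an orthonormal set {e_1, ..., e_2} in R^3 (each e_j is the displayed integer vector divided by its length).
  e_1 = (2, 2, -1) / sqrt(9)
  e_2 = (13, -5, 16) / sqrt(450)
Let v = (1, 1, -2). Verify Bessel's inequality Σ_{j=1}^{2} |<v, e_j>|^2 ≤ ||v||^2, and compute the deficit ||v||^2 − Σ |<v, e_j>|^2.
Σ |<v, e_j>|^2 = 132/25; ||v||^2 = 6; deficit = 18/25

Write each e_j = u_j / sqrt(<u_j, u_j>) where u_j is the displayed integer vector. Then <v, e_j> = <v, u_j> / sqrt(<u_j, u_j>), so |<v, e_j>|^2 = <v, u_j>^2 / <u_j, u_j>.
Coefficients: <v, e_1> = 6/sqrt(9), <v, e_2> = -24/sqrt(450).
Square and sum: Σ |<v, e_j>|^2 = 132/25.
Compute ||v||^2 = v·v = 6.
Deficit = 6 − 132/25 = 18/25 ≥ 0, confirming Bessel's inequality. (The deficit equals ||v − Σ <v,e_j> e_j||^2, the squared distance from v to span{e_j}.)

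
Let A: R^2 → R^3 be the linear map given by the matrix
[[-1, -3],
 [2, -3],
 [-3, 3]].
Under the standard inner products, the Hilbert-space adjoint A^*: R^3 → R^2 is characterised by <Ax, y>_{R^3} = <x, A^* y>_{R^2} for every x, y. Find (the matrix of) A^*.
A^* = A^T =
[[-1, 2, -3],
 [-3, -3, 3]]

For real matrices with standard dot products, the defining identity <Ax, y> = <x, A^* y> gives (Ax)^T y = x^T (A^*) y, i.e. x^T A^T y = x^T (A^*) y. Since this holds for all x, y, we must have A^* = A^T. Therefore
A^* =
[[-1, 2, -3],
 [-3, -3, 3]].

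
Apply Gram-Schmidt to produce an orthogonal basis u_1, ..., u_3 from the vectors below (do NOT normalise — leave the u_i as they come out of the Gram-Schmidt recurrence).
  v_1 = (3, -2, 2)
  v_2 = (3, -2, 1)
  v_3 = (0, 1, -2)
Orthogonal basis:
  u_1 = (3, -2, 2)
  u_2 = (6/17, -4/17, -13/17)
  u_3 = (6/13, 9/13, 0)

Apply the Gram-Schmidt recurrence
  u_1 = v_1
  u_i = v_i − Σ_{j<i} ((v_i · u_j) / (u_j · u_j)) · u_j.

Step by step this gives:
  u_1 = (3, -2, 2)
  u_2 = (6/17, -4/17, -13/17)
  u_3 = (6/13, 9/13, 0)

Orthogonality check:
  u_2 · u_1 = 0 (should be 0)
  u_3 · u_1 = 0 (should be 0)
  u_3 · u_2 = 0 (should be 0)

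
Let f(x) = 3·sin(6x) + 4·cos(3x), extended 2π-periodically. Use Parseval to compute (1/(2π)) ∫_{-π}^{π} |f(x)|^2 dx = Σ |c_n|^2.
Σ |c_n|^2 = 25/2

Expand |f|^2 and use orthogonality of {sin(nx), cos(mx)} on [-π, π]:
  ∫_{-π}^{π} sin(nx)^2 dx = π, ∫ cos(mx)^2 dx = π, and cross terms integrate to 0.
So ∫_{-π}^{π} f(x)^2 dx = 3^2 · π + 4^2 · π = (9 + 16)π.
Divide by 2π: (9 + 16)/2 = 25/2.
By Parseval, this equals Σ |c_n|^2.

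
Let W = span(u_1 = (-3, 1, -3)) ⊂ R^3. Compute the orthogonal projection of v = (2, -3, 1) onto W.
proj_W(v) = (36/19, -12/19, 36/19)

Set up U = [u_1 | ... | u_1] ∈ R^(3×1). The projector onto W = col(U) is P = U (U^T U)^(-1) U^T.
Compute U^T U =
  [19],
and U^T v = (-12).
Solve U^T U · c = U^T v for the coefficients: c = (-12/19). The projection is proj_W(v) = U c.
Check: (v - proj_W(v)) · u_1 = 0  (should be 0).
Result: proj_W(v) = (36/19, -12/19, 36/19).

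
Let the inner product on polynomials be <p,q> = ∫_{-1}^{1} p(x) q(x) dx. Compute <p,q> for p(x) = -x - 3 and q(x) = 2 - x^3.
<p,q> = -58/5

Expand the product: p(x)·q(x) = x^4 + 3*x^3 - 2*x - 6.
∫_{-1}^{1} of each monomial x^k gives [2/(k+1) if k even, 0 if k odd]. Integrating term-by-term (or equivalently evaluating the antiderivative F(x) = x^5/5 + 3*x^4/4 - x^2 - 6*x at the endpoints):
  F(1) − F(−1) = -121/20 − (111/20) = -58/5.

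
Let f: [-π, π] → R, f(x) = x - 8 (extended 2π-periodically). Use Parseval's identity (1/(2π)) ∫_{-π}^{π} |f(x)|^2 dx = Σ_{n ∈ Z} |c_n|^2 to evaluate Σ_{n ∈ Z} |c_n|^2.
Σ |c_n|^2 = π^2/3 + 64

Expand and integrate term by term over [-π, π]:
  ∫ (x)^2 dx = 1·(2π^3/3); ∫ 2·1·(-8)·x dx = 0 (odd integrand); ∫ (-8)^2 dx = 64·2π.
So (1/(2π)) ∫_{-π}^{π} (x - 8)^2 dx = 1π^2/3 + 64 = π^2/3 + 64.
Parseval ⇒ Σ |c_n|^2 = π^2/3 + 64.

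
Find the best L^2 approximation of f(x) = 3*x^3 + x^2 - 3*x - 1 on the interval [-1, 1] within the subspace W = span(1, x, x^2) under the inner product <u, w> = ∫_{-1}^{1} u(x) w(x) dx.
g(x) = x^2 - 6*x/5 - 1

The best approximation g ∈ W is the orthogonal projection of f onto W. Writing g = a_0 + a_1 x + a_2 x^2, the coefficients solve the normal equations G · a = b where
  G_{ij} = <φ_i, φ_j> and b_i = <f, φ_i>, with φ_0 = 1, φ_1 = x, φ_2 = x^2.
G =
  [2, 0, 2/3]
  [0, 2/3, 0]
  [2/3, 0, 2/5],
b = (-4/3, -4/5, -4/15).
Solving gives a_0 = -1, a_1 = -6/5, a_2 = 1, so
  g(x) = x^2 - 6*x/5 - 1.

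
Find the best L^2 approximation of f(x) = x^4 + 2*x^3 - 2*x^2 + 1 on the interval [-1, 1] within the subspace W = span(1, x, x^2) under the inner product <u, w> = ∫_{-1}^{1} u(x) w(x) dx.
g(x) = -8*x^2/7 + 6*x/5 + 32/35

The best approximation g ∈ W is the orthogonal projection of f onto W. Writing g = a_0 + a_1 x + a_2 x^2, the coefficients solve the normal equations G · a = b where
  G_{ij} = <φ_i, φ_j> and b_i = <f, φ_i>, with φ_0 = 1, φ_1 = x, φ_2 = x^2.
G =
  [2, 0, 2/3]
  [0, 2/3, 0]
  [2/3, 0, 2/5],
b = (16/15, 4/5, 16/105).
Solving gives a_0 = 32/35, a_1 = 6/5, a_2 = -8/7, so
  g(x) = -8*x^2/7 + 6*x/5 + 32/35.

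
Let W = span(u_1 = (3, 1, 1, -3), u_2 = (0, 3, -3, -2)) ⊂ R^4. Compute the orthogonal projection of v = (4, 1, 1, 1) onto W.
proj_W(v) = (381/202, -16/101, 143/101, -275/202)

Set up U = [u_1 | ... | u_2] ∈ R^(4×2). The projector onto W = col(U) is P = U (U^T U)^(-1) U^T.
Compute U^T U =
  [20, 6]
  [6, 22],
and U^T v = (11, -2).
Solve U^T U · c = U^T v for the coefficients: c = (127/202, -53/202). The projection is proj_W(v) = U c.
Check: (v - proj_W(v)) · u_1 = 0  (should be 0).
Check: (v - proj_W(v)) · u_2 = 0  (should be 0).
Result: proj_W(v) = (381/202, -16/101, 143/101, -275/202).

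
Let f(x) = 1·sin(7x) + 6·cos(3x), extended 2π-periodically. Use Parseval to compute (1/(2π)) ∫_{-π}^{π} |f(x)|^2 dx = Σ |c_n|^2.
Σ |c_n|^2 = 37/2

Expand |f|^2 and use orthogonality of {sin(nx), cos(mx)} on [-π, π]:
  ∫_{-π}^{π} sin(nx)^2 dx = π, ∫ cos(mx)^2 dx = π, and cross terms integrate to 0.
So ∫_{-π}^{π} f(x)^2 dx = 1^2 · π + 6^2 · π = (1 + 36)π.
Divide by 2π: (1 + 36)/2 = 37/2.
By Parseval, this equals Σ |c_n|^2.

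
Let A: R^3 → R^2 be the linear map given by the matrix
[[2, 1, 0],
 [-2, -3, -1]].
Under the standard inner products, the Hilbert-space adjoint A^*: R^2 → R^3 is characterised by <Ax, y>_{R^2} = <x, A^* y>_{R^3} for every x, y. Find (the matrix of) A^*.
A^* = A^T =
[[2, -2],
 [1, -3],
 [0, -1]]

For real matrices with standard dot products, the defining identity <Ax, y> = <x, A^* y> gives (Ax)^T y = x^T (A^*) y, i.e. x^T A^T y = x^T (A^*) y. Since this holds for all x, y, we must have A^* = A^T. Therefore
A^* =
[[2, -2],
 [1, -3],
 [0, -1]].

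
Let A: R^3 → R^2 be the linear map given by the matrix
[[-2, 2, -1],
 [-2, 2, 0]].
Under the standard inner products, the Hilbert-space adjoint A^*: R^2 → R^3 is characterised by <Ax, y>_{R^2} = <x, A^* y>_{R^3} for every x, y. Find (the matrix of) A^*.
A^* = A^T =
[[-2, -2],
 [2, 2],
 [-1, 0]]

For real matrices with standard dot products, the defining identity <Ax, y> = <x, A^* y> gives (Ax)^T y = x^T (A^*) y, i.e. x^T A^T y = x^T (A^*) y. Since this holds for all x, y, we must have A^* = A^T. Therefore
A^* =
[[-2, -2],
 [2, 2],
 [-1, 0]].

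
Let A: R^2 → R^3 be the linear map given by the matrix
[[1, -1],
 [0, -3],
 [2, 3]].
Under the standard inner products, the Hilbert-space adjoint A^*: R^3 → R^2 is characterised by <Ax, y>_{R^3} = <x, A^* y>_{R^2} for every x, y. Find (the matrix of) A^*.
A^* = A^T =
[[1, 0, 2],
 [-1, -3, 3]]

For real matrices with standard dot products, the defining identity <Ax, y> = <x, A^* y> gives (Ax)^T y = x^T (A^*) y, i.e. x^T A^T y = x^T (A^*) y. Since this holds for all x, y, we must have A^* = A^T. Therefore
A^* =
[[1, 0, 2],
 [-1, -3, 3]].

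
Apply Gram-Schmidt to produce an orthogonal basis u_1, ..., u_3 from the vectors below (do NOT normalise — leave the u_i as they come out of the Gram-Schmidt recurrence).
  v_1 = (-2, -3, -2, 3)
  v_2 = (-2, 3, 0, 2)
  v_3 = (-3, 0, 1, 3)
Orthogonal basis:
  u_1 = (-2, -3, -2, 3)
  u_2 = (-25/13, 81/26, 1/13, 49/26)
  u_3 = (-307/441, -30/49, 859/441, 2/9)

Apply the Gram-Schmidt recurrence
  u_1 = v_1
  u_i = v_i − Σ_{j<i} ((v_i · u_j) / (u_j · u_j)) · u_j.

Step by step this gives:
  u_1 = (-2, -3, -2, 3)
  u_2 = (-25/13, 81/26, 1/13, 49/26)
  u_3 = (-307/441, -30/49, 859/441, 2/9)

Orthogonality check:
  u_2 · u_1 = 0 (should be 0)
  u_3 · u_1 = 0 (should be 0)
  u_3 · u_2 = 0 (should be 0)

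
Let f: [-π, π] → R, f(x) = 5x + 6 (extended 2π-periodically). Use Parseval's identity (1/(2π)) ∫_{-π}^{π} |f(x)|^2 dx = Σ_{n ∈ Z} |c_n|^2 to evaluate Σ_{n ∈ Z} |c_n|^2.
Σ |c_n|^2 = 25π^2/3 + 36

Expand and integrate term by term over [-π, π]:
  ∫ (5x)^2 dx = 25·(2π^3/3); ∫ 2·5·(6)·x dx = 0 (odd integrand); ∫ 6^2 dx = 36·2π.
So (1/(2π)) ∫_{-π}^{π} (5x + 6)^2 dx = 25π^2/3 + 36 = 25π^2/3 + 36.
Parseval ⇒ Σ |c_n|^2 = 25π^2/3 + 36.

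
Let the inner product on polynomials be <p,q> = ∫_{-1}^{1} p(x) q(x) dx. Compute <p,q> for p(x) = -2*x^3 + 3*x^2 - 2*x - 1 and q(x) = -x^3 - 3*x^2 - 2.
<p,q> = -8/35

Expand the product: p(x)·q(x) = 2*x^6 + 3*x^5 - 7*x^4 + 11*x^3 - 3*x^2 + 4*x + 2.
∫_{-1}^{1} of each monomial x^k gives [2/(k+1) if k even, 0 if k odd]. Integrating term-by-term (or equivalently evaluating the antiderivative F(x) = 2*x^7/7 + x^6/2 - 7*x^5/5 + 11*x^4/4 - x^3 + 2*x^2 + 2*x at the endpoints):
  F(1) − F(−1) = 719/140 − (751/140) = -8/35.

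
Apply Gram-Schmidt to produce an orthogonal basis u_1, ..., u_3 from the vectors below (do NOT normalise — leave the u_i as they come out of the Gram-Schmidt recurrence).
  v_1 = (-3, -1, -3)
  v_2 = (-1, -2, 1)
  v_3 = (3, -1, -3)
Orthogonal basis:
  u_1 = (-3, -1, -3)
  u_2 = (-13/19, -36/19, 25/19)
  u_3 = (147/55, -126/55, -21/11)

Apply the Gram-Schmidt recurrence
  u_1 = v_1
  u_i = v_i − Σ_{j<i} ((v_i · u_j) / (u_j · u_j)) · u_j.

Step by step this gives:
  u_1 = (-3, -1, -3)
  u_2 = (-13/19, -36/19, 25/19)
  u_3 = (147/55, -126/55, -21/11)

Orthogonality check:
  u_2 · u_1 = 0 (should be 0)
  u_3 · u_1 = 0 (should be 0)
  u_3 · u_2 = 0 (should be 0)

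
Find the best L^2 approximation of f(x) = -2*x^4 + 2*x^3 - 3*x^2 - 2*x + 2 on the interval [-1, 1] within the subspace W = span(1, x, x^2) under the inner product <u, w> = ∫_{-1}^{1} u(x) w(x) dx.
g(x) = -33*x^2/7 - 4*x/5 + 76/35

The best approximation g ∈ W is the orthogonal projection of f onto W. Writing g = a_0 + a_1 x + a_2 x^2, the coefficients solve the normal equations G · a = b where
  G_{ij} = <φ_i, φ_j> and b_i = <f, φ_i>, with φ_0 = 1, φ_1 = x, φ_2 = x^2.
G =
  [2, 0, 2/3]
  [0, 2/3, 0]
  [2/3, 0, 2/5],
b = (6/5, -8/15, -46/105).
Solving gives a_0 = 76/35, a_1 = -4/5, a_2 = -33/7, so
  g(x) = -33*x^2/7 - 4*x/5 + 76/35.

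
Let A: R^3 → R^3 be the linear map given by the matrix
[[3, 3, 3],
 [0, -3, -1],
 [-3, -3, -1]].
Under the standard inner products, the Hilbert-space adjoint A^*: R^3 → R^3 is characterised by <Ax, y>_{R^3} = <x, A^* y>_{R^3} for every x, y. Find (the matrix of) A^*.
A^* = A^T =
[[3, 0, -3],
 [3, -3, -3],
 [3, -1, -1]]

For real matrices with standard dot products, the defining identity <Ax, y> = <x, A^* y> gives (Ax)^T y = x^T (A^*) y, i.e. x^T A^T y = x^T (A^*) y. Since this holds for all x, y, we must have A^* = A^T. Therefore
A^* =
[[3, 0, -3],
 [3, -3, -3],
 [3, -1, -1]].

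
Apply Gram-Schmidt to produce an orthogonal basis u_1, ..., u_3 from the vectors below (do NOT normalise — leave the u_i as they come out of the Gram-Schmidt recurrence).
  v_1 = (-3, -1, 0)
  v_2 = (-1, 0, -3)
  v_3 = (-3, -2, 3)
Orthogonal basis:
  u_1 = (-3, -1, 0)
  u_2 = (-1/10, 3/10, -3)
  u_3 = (18/91, -54/91, -6/91)

Apply the Gram-Schmidt recurrence
  u_1 = v_1
  u_i = v_i − Σ_{j<i} ((v_i · u_j) / (u_j · u_j)) · u_j.

Step by step this gives:
  u_1 = (-3, -1, 0)
  u_2 = (-1/10, 3/10, -3)
  u_3 = (18/91, -54/91, -6/91)

Orthogonality check:
  u_2 · u_1 = 0 (should be 0)
  u_3 · u_1 = 0 (should be 0)
  u_3 · u_2 = 0 (should be 0)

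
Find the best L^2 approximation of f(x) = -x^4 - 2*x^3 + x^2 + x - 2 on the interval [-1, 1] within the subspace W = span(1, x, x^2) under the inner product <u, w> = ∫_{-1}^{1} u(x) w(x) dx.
g(x) = x^2/7 - x/5 - 67/35

The best approximation g ∈ W is the orthogonal projection of f onto W. Writing g = a_0 + a_1 x + a_2 x^2, the coefficients solve the normal equations G · a = b where
  G_{ij} = <φ_i, φ_j> and b_i = <f, φ_i>, with φ_0 = 1, φ_1 = x, φ_2 = x^2.
G =
  [2, 0, 2/3]
  [0, 2/3, 0]
  [2/3, 0, 2/5],
b = (-56/15, -2/15, -128/105).
Solving gives a_0 = -67/35, a_1 = -1/5, a_2 = 1/7, so
  g(x) = x^2/7 - x/5 - 67/35.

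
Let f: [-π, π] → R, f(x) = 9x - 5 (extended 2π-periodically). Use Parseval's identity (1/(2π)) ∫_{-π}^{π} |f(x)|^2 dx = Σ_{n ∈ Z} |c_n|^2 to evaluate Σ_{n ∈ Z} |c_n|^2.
Σ |c_n|^2 = 27π^2 + 25

Expand and integrate term by term over [-π, π]:
  ∫ (9x)^2 dx = 81·(2π^3/3); ∫ 2·9·(-5)·x dx = 0 (odd integrand); ∫ (-5)^2 dx = 25·2π.
So (1/(2π)) ∫_{-π}^{π} (9x - 5)^2 dx = 81π^2/3 + 25 = 27π^2 + 25.
Parseval ⇒ Σ |c_n|^2 = 27π^2 + 25.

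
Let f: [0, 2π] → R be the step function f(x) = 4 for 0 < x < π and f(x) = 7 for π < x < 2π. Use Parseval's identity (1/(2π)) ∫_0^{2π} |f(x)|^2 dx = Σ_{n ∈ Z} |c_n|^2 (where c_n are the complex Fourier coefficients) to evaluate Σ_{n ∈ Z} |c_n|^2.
Σ |c_n|^2 = 65/2

Parseval equates the L^2 energy of f (normalised by 1/(2π)) with the ℓ^2 sum of its Fourier coefficients: (1/(2π)) ∫_0^{2π} |f|^2 = Σ |c_n|^2.
Compute the left side: (1/(2π)) [∫_0^π 4^2 dx + ∫_π^{2π} 7^2 dx] = (1/(2π)) · (16π + 49π) = (16 + 49)/2 = 65/2.
So Σ_{n ∈ Z} |c_n|^2 = 65/2.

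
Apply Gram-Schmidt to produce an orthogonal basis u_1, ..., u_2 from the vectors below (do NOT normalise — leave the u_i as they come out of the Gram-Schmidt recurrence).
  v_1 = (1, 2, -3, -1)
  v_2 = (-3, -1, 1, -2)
Orthogonal basis:
  u_1 = (1, 2, -3, -1)
  u_2 = (-13/5, -1/5, -1/5, -12/5)

Apply the Gram-Schmidt recurrence
  u_1 = v_1
  u_i = v_i − Σ_{j<i} ((v_i · u_j) / (u_j · u_j)) · u_j.

Step by step this gives:
  u_1 = (1, 2, -3, -1)
  u_2 = (-13/5, -1/5, -1/5, -12/5)

Orthogonality check:
  u_2 · u_1 = 0 (should be 0)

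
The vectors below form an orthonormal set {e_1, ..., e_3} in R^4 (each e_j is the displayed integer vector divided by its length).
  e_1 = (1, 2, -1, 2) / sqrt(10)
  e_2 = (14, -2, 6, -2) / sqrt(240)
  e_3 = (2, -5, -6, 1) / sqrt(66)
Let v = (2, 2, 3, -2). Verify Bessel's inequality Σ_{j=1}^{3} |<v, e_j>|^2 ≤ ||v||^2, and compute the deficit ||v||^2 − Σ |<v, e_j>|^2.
Σ |<v, e_j>|^2 = 843/44; ||v||^2 = 21; deficit = 81/44

Write each e_j = u_j / sqrt(<u_j, u_j>) where u_j is the displayed integer vector. Then <v, e_j> = <v, u_j> / sqrt(<u_j, u_j>), so |<v, e_j>|^2 = <v, u_j>^2 / <u_j, u_j>.
Coefficients: <v, e_1> = -1/sqrt(10), <v, e_2> = 46/sqrt(240), <v, e_3> = -26/sqrt(66).
Square and sum: Σ |<v, e_j>|^2 = 843/44.
Compute ||v||^2 = v·v = 21.
Deficit = 21 − 843/44 = 81/44 ≥ 0, confirming Bessel's inequality. (The deficit equals ||v − Σ <v,e_j> e_j||^2, the squared distance from v to span{e_j}.)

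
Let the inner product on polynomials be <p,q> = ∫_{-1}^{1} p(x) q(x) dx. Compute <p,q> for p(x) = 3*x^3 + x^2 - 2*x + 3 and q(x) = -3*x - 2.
<p,q> = -194/15

Expand the product: p(x)·q(x) = -9*x^4 - 9*x^3 + 4*x^2 - 5*x - 6.
∫_{-1}^{1} of each monomial x^k gives [2/(k+1) if k even, 0 if k odd]. Integrating term-by-term (or equivalently evaluating the antiderivative F(x) = -9*x^5/5 - 9*x^4/4 + 4*x^3/3 - 5*x^2/2 - 6*x at the endpoints):
  F(1) − F(−1) = -673/60 − (103/60) = -194/15.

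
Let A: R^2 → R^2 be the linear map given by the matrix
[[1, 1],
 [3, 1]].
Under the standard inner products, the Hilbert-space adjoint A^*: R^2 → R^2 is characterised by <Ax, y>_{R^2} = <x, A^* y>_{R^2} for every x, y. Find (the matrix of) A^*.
A^* = A^T =
[[1, 3],
 [1, 1]]

For real matrices with standard dot products, the defining identity <Ax, y> = <x, A^* y> gives (Ax)^T y = x^T (A^*) y, i.e. x^T A^T y = x^T (A^*) y. Since this holds for all x, y, we must have A^* = A^T. Therefore
A^* =
[[1, 3],
 [1, 1]].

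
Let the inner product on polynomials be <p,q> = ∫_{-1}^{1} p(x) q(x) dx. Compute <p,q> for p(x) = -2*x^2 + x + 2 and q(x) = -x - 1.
<p,q> = -10/3

Expand the product: p(x)·q(x) = 2*x^3 + x^2 - 3*x - 2.
∫_{-1}^{1} of each monomial x^k gives [2/(k+1) if k even, 0 if k odd]. Integrating term-by-term (or equivalently evaluating the antiderivative F(x) = x^4/2 + x^3/3 - 3*x^2/2 - 2*x at the endpoints):
  F(1) − F(−1) = -8/3 − (2/3) = -10/3.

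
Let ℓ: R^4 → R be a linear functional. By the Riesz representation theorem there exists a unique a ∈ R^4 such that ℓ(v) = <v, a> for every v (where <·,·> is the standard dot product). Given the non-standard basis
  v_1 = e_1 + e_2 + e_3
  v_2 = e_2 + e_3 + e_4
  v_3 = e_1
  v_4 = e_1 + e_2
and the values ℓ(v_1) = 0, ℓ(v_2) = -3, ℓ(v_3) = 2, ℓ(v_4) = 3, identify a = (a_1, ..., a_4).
a = (2, 1, -3, -1)

Write a = (a_1, ..., a_4) in the standard basis. For each basis vector v_i, ℓ(v_i) = <v_i, a> is a linear equation in the a_j's. Collect the n equations into a matrix system V a = ℓ, where row i of V is v_i (expressed in the standard basis). Since V is invertible (lower-triangular with 1s on the diagonal, up to permutation), solve by back-substitution:
  V =
[[1, 1, 1, 0],
 [0, 1, 1, 1],
 [1, 0, 0, 0],
 [1, 1, 0, 0]]
  V a = (0, -3, 2, 3)
Solving gives a = (2, 1, -3, -1).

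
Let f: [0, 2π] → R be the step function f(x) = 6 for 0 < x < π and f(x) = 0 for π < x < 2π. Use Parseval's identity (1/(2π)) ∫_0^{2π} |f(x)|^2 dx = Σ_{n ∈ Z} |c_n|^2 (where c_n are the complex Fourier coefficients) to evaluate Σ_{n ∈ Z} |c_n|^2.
Σ |c_n|^2 = 18

Parseval equates the L^2 energy of f (normalised by 1/(2π)) with the ℓ^2 sum of its Fourier coefficients: (1/(2π)) ∫_0^{2π} |f|^2 = Σ |c_n|^2.
Compute the left side: (1/(2π)) [∫_0^π 6^2 dx + ∫_π^{2π} 0^2 dx] = (1/(2π)) · (36π + 0π) = (36 + 0)/2 = 18.
So Σ_{n ∈ Z} |c_n|^2 = 18.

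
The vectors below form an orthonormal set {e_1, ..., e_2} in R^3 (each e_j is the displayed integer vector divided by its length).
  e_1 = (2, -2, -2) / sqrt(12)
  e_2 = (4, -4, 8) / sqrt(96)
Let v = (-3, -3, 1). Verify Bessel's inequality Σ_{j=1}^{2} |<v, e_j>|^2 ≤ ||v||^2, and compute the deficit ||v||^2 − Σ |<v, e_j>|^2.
Σ |<v, e_j>|^2 = 1; ||v||^2 = 19; deficit = 18

Write each e_j = u_j / sqrt(<u_j, u_j>) where u_j is the displayed integer vector. Then <v, e_j> = <v, u_j> / sqrt(<u_j, u_j>), so |<v, e_j>|^2 = <v, u_j>^2 / <u_j, u_j>.
Coefficients: <v, e_1> = -2/sqrt(12), <v, e_2> = 8/sqrt(96).
Square and sum: Σ |<v, e_j>|^2 = 1.
Compute ||v||^2 = v·v = 19.
Deficit = 19 − 1 = 18 ≥ 0, confirming Bessel's inequality. (The deficit equals ||v − Σ <v,e_j> e_j||^2, the squared distance from v to span{e_j}.)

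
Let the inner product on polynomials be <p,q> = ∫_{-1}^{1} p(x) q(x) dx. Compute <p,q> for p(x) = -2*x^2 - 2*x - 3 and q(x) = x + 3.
<p,q> = -70/3

Expand the product: p(x)·q(x) = -2*x^3 - 8*x^2 - 9*x - 9.
∫_{-1}^{1} of each monomial x^k gives [2/(k+1) if k even, 0 if k odd]. Integrating term-by-term (or equivalently evaluating the antiderivative F(x) = -x^4/2 - 8*x^3/3 - 9*x^2/2 - 9*x at the endpoints):
  F(1) − F(−1) = -50/3 − (20/3) = -70/3.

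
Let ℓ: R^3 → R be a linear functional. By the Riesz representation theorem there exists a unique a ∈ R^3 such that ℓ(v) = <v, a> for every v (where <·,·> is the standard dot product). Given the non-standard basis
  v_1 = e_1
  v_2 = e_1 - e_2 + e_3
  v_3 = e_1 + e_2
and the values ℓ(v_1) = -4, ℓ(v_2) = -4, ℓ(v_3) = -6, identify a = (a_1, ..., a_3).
a = (-4, -2, -2)

Write a = (a_1, ..., a_3) in the standard basis. For each basis vector v_i, ℓ(v_i) = <v_i, a> is a linear equation in the a_j's. Collect the n equations into a matrix system V a = ℓ, where row i of V is v_i (expressed in the standard basis). Since V is invertible (lower-triangular with 1s on the diagonal, up to permutation), solve by back-substitution:
  V =
[[1, 0, 0],
 [1, -1, 1],
 [1, 1, 0]]
  V a = (-4, -4, -6)
Solving gives a = (-4, -2, -2).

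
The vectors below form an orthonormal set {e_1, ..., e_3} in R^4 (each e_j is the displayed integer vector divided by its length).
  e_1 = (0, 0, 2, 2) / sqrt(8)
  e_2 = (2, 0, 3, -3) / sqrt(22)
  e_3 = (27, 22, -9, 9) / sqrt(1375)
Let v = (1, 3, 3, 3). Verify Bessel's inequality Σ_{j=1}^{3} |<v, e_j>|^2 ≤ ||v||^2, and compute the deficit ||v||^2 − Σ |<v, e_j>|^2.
Σ |<v, e_j>|^2 = 3059/125; ||v||^2 = 28; deficit = 441/125

Write each e_j = u_j / sqrt(<u_j, u_j>) where u_j is the displayed integer vector. Then <v, e_j> = <v, u_j> / sqrt(<u_j, u_j>), so |<v, e_j>|^2 = <v, u_j>^2 / <u_j, u_j>.
Coefficients: <v, e_1> = 12/sqrt(8), <v, e_2> = 2/sqrt(22), <v, e_3> = 93/sqrt(1375).
Square and sum: Σ |<v, e_j>|^2 = 3059/125.
Compute ||v||^2 = v·v = 28.
Deficit = 28 − 3059/125 = 441/125 ≥ 0, confirming Bessel's inequality. (The deficit equals ||v − Σ <v,e_j> e_j||^2, the squared distance from v to span{e_j}.)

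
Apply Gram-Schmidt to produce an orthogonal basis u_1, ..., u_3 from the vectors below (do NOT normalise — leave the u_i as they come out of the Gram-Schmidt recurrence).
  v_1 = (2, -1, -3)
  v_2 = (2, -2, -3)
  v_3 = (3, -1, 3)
Orthogonal basis:
  u_1 = (2, -1, -3)
  u_2 = (-1/7, -13/14, 3/14)
  u_3 = (45/13, 0, 30/13)

Apply the Gram-Schmidt recurrence
  u_1 = v_1
  u_i = v_i − Σ_{j<i} ((v_i · u_j) / (u_j · u_j)) · u_j.

Step by step this gives:
  u_1 = (2, -1, -3)
  u_2 = (-1/7, -13/14, 3/14)
  u_3 = (45/13, 0, 30/13)

Orthogonality check:
  u_2 · u_1 = 0 (should be 0)
  u_3 · u_1 = 0 (should be 0)
  u_3 · u_2 = 0 (should be 0)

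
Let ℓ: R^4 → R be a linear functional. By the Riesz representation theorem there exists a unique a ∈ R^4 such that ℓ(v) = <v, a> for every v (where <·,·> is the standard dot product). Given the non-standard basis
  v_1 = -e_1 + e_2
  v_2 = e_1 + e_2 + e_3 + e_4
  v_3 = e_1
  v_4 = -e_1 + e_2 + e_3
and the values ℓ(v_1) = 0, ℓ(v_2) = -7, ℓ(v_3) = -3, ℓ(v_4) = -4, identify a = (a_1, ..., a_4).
a = (-3, -3, -4, 3)

Write a = (a_1, ..., a_4) in the standard basis. For each basis vector v_i, ℓ(v_i) = <v_i, a> is a linear equation in the a_j's. Collect the n equations into a matrix system V a = ℓ, where row i of V is v_i (expressed in the standard basis). Since V is invertible (lower-triangular with 1s on the diagonal, up to permutation), solve by back-substitution:
  V =
[[-1, 1, 0, 0],
 [1, 1, 1, 1],
 [1, 0, 0, 0],
 [-1, 1, 1, 0]]
  V a = (0, -7, -3, -4)
Solving gives a = (-3, -3, -4, 3).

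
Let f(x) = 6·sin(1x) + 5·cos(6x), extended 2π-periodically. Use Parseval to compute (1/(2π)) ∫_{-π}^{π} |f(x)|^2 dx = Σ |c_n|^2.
Σ |c_n|^2 = 61/2

Expand |f|^2 and use orthogonality of {sin(nx), cos(mx)} on [-π, π]:
  ∫_{-π}^{π} sin(nx)^2 dx = π, ∫ cos(mx)^2 dx = π, and cross terms integrate to 0.
So ∫_{-π}^{π} f(x)^2 dx = 6^2 · π + 5^2 · π = (36 + 25)π.
Divide by 2π: (36 + 25)/2 = 61/2.
By Parseval, this equals Σ |c_n|^2.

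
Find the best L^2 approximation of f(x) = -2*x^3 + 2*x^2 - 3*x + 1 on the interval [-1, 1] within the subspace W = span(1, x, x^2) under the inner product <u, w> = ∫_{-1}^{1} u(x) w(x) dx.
g(x) = 2*x^2 - 21*x/5 + 1

The best approximation g ∈ W is the orthogonal projection of f onto W. Writing g = a_0 + a_1 x + a_2 x^2, the coefficients solve the normal equations G · a = b where
  G_{ij} = <φ_i, φ_j> and b_i = <f, φ_i>, with φ_0 = 1, φ_1 = x, φ_2 = x^2.
G =
  [2, 0, 2/3]
  [0, 2/3, 0]
  [2/3, 0, 2/5],
b = (10/3, -14/5, 22/15).
Solving gives a_0 = 1, a_1 = -21/5, a_2 = 2, so
  g(x) = 2*x^2 - 21*x/5 + 1.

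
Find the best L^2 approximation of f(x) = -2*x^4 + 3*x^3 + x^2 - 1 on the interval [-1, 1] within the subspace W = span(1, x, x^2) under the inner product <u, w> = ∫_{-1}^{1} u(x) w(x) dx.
g(x) = -5*x^2/7 + 9*x/5 - 29/35

The best approximation g ∈ W is the orthogonal projection of f onto W. Writing g = a_0 + a_1 x + a_2 x^2, the coefficients solve the normal equations G · a = b where
  G_{ij} = <φ_i, φ_j> and b_i = <f, φ_i>, with φ_0 = 1, φ_1 = x, φ_2 = x^2.
G =
  [2, 0, 2/3]
  [0, 2/3, 0]
  [2/3, 0, 2/5],
b = (-32/15, 6/5, -88/105).
Solving gives a_0 = -29/35, a_1 = 9/5, a_2 = -5/7, so
  g(x) = -5*x^2/7 + 9*x/5 - 29/35.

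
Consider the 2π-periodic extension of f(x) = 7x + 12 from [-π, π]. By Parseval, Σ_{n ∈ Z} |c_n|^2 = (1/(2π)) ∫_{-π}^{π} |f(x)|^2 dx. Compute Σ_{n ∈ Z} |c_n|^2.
Σ |c_n|^2 = 49π^2/3 + 144

Expand and integrate term by term over [-π, π]:
  ∫ (7x)^2 dx = 49·(2π^3/3); ∫ 2·7·(12)·x dx = 0 (odd integrand); ∫ 12^2 dx = 144·2π.
So (1/(2π)) ∫_{-π}^{π} (7x + 12)^2 dx = 49π^2/3 + 144 = 49π^2/3 + 144.
Parseval ⇒ Σ |c_n|^2 = 49π^2/3 + 144.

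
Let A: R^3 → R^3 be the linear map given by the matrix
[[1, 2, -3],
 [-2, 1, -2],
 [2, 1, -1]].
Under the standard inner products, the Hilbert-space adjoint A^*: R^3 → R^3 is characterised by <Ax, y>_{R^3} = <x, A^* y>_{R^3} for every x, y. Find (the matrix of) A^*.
A^* = A^T =
[[1, -2, 2],
 [2, 1, 1],
 [-3, -2, -1]]

For real matrices with standard dot products, the defining identity <Ax, y> = <x, A^* y> gives (Ax)^T y = x^T (A^*) y, i.e. x^T A^T y = x^T (A^*) y. Since this holds for all x, y, we must have A^* = A^T. Therefore
A^* =
[[1, -2, 2],
 [2, 1, 1],
 [-3, -2, -1]].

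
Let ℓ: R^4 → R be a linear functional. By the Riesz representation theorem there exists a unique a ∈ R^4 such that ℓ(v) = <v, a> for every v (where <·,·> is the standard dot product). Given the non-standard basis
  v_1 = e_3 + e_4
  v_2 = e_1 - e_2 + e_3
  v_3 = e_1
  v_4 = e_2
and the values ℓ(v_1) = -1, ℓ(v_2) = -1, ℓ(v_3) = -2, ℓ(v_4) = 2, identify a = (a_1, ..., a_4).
a = (-2, 2, 3, -4)

Write a = (a_1, ..., a_4) in the standard basis. For each basis vector v_i, ℓ(v_i) = <v_i, a> is a linear equation in the a_j's. Collect the n equations into a matrix system V a = ℓ, where row i of V is v_i (expressed in the standard basis). Since V is invertible (lower-triangular with 1s on the diagonal, up to permutation), solve by back-substitution:
  V =
[[0, 0, 1, 1],
 [1, -1, 1, 0],
 [1, 0, 0, 0],
 [0, 1, 0, 0]]
  V a = (-1, -1, -2, 2)
Solving gives a = (-2, 2, 3, -4).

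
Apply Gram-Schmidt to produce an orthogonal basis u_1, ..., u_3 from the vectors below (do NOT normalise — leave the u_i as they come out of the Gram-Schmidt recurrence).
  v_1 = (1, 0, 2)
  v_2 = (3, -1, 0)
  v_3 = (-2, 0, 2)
Orthogonal basis:
  u_1 = (1, 0, 2)
  u_2 = (12/5, -1, -6/5)
  u_3 = (-12/41, -36/41, 6/41)

Apply the Gram-Schmidt recurrence
  u_1 = v_1
  u_i = v_i − Σ_{j<i} ((v_i · u_j) / (u_j · u_j)) · u_j.

Step by step this gives:
  u_1 = (1, 0, 2)
  u_2 = (12/5, -1, -6/5)
  u_3 = (-12/41, -36/41, 6/41)

Orthogonality check:
  u_2 · u_1 = 0 (should be 0)
  u_3 · u_1 = 0 (should be 0)
  u_3 · u_2 = 0 (should be 0)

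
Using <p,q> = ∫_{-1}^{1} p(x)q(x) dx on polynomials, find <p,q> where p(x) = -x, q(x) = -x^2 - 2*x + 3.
<p,q> = 4/3

Expand the product: p(x)·q(x) = x^3 + 2*x^2 - 3*x.
∫_{-1}^{1} of each monomial x^k gives [2/(k+1) if k even, 0 if k odd]. Integrating term-by-term (or equivalently evaluating the antiderivative F(x) = x^4/4 + 2*x^3/3 - 3*x^2/2 at the endpoints):
  F(1) − F(−1) = -7/12 − (-23/12) = 4/3.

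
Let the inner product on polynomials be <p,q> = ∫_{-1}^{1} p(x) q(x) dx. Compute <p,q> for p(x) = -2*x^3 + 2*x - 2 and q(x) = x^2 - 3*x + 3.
<p,q> = -224/15

Expand the product: p(x)·q(x) = -2*x^5 + 6*x^4 - 4*x^3 - 8*x^2 + 12*x - 6.
∫_{-1}^{1} of each monomial x^k gives [2/(k+1) if k even, 0 if k odd]. Integrating term-by-term (or equivalently evaluating the antiderivative F(x) = -x^6/3 + 6*x^5/5 - x^4 - 8*x^3/3 + 6*x^2 - 6*x at the endpoints):
  F(1) − F(−1) = -14/5 − (182/15) = -224/15.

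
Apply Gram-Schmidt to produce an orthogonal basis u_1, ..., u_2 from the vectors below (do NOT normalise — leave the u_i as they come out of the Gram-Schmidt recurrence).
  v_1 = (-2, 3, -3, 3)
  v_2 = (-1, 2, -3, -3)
Orthogonal basis:
  u_1 = (-2, 3, -3, 3)
  u_2 = (-15/31, 38/31, -69/31, -117/31)

Apply the Gram-Schmidt recurrence
  u_1 = v_1
  u_i = v_i − Σ_{j<i} ((v_i · u_j) / (u_j · u_j)) · u_j.

Step by step this gives:
  u_1 = (-2, 3, -3, 3)
  u_2 = (-15/31, 38/31, -69/31, -117/31)

Orthogonality check:
  u_2 · u_1 = 0 (should be 0)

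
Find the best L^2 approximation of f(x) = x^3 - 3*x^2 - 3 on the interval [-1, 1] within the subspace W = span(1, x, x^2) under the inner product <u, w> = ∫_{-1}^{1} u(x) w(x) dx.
g(x) = -3*x^2 + 3*x/5 - 3

The best approximation g ∈ W is the orthogonal projection of f onto W. Writing g = a_0 + a_1 x + a_2 x^2, the coefficients solve the normal equations G · a = b where
  G_{ij} = <φ_i, φ_j> and b_i = <f, φ_i>, with φ_0 = 1, φ_1 = x, φ_2 = x^2.
G =
  [2, 0, 2/3]
  [0, 2/3, 0]
  [2/3, 0, 2/5],
b = (-8, 2/5, -16/5).
Solving gives a_0 = -3, a_1 = 3/5, a_2 = -3, so
  g(x) = -3*x^2 + 3*x/5 - 3.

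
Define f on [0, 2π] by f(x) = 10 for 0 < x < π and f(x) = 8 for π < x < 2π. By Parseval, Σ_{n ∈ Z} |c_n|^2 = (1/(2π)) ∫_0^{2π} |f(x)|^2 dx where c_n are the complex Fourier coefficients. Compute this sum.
Σ |c_n|^2 = 82

Parseval equates the L^2 energy of f (normalised by 1/(2π)) with the ℓ^2 sum of its Fourier coefficients: (1/(2π)) ∫_0^{2π} |f|^2 = Σ |c_n|^2.
Compute the left side: (1/(2π)) [∫_0^π 10^2 dx + ∫_π^{2π} 8^2 dx] = (1/(2π)) · (100π + 64π) = (100 + 64)/2 = 82.
So Σ_{n ∈ Z} |c_n|^2 = 82.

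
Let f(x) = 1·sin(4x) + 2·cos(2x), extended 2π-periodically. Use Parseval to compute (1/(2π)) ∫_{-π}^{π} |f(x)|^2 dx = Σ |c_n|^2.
Σ |c_n|^2 = 5/2

Expand |f|^2 and use orthogonality of {sin(nx), cos(mx)} on [-π, π]:
  ∫_{-π}^{π} sin(nx)^2 dx = π, ∫ cos(mx)^2 dx = π, and cross terms integrate to 0.
So ∫_{-π}^{π} f(x)^2 dx = 1^2 · π + 2^2 · π = (1 + 4)π.
Divide by 2π: (1 + 4)/2 = 5/2.
By Parseval, this equals Σ |c_n|^2.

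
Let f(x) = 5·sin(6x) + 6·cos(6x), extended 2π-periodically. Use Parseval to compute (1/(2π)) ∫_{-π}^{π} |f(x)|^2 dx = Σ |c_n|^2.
Σ |c_n|^2 = 61/2

Expand |f|^2 and use orthogonality of {sin(nx), cos(mx)} on [-π, π]:
  ∫_{-π}^{π} sin(nx)^2 dx = π, ∫ cos(mx)^2 dx = π, and cross terms integrate to 0.
So ∫_{-π}^{π} f(x)^2 dx = 5^2 · π + 6^2 · π = (25 + 36)π.
Divide by 2π: (25 + 36)/2 = 61/2.
By Parseval, this equals Σ |c_n|^2.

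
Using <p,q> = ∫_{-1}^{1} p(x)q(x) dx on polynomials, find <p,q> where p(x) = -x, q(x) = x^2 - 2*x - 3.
<p,q> = 4/3

Expand the product: p(x)·q(x) = -x^3 + 2*x^2 + 3*x.
∫_{-1}^{1} of each monomial x^k gives [2/(k+1) if k even, 0 if k odd]. Integrating term-by-term (or equivalently evaluating the antiderivative F(x) = -x^4/4 + 2*x^3/3 + 3*x^2/2 at the endpoints):
  F(1) − F(−1) = 23/12 − (7/12) = 4/3.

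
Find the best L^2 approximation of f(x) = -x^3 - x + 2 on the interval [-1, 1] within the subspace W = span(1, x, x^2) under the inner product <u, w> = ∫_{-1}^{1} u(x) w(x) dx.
g(x) = 2 - 8*x/5

The best approximation g ∈ W is the orthogonal projection of f onto W. Writing g = a_0 + a_1 x + a_2 x^2, the coefficients solve the normal equations G · a = b where
  G_{ij} = <φ_i, φ_j> and b_i = <f, φ_i>, with φ_0 = 1, φ_1 = x, φ_2 = x^2.
G =
  [2, 0, 2/3]
  [0, 2/3, 0]
  [2/3, 0, 2/5],
b = (4, -16/15, 4/3).
Solving gives a_0 = 2, a_1 = -8/5, a_2 = 0, so
  g(x) = 2 - 8*x/5.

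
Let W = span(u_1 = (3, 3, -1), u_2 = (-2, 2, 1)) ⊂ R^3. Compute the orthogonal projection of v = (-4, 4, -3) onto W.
proj_W(v) = (-38/17, 62/17, 21/17)

Set up U = [u_1 | ... | u_2] ∈ R^(3×2). The projector onto W = col(U) is P = U (U^T U)^(-1) U^T.
Compute U^T U =
  [19, -1]
  [-1, 9],
and U^T v = (3, 13).
Solve U^T U · c = U^T v for the coefficients: c = (4/17, 25/17). The projection is proj_W(v) = U c.
Check: (v - proj_W(v)) · u_1 = 0  (should be 0).
Check: (v - proj_W(v)) · u_2 = 0  (should be 0).
Result: proj_W(v) = (-38/17, 62/17, 21/17).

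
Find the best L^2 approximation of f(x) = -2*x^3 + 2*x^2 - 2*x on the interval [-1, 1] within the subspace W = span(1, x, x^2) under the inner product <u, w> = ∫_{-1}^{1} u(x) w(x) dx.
g(x) = 2*x^2 - 16*x/5

The best approximation g ∈ W is the orthogonal projection of f onto W. Writing g = a_0 + a_1 x + a_2 x^2, the coefficients solve the normal equations G · a = b where
  G_{ij} = <φ_i, φ_j> and b_i = <f, φ_i>, with φ_0 = 1, φ_1 = x, φ_2 = x^2.
G =
  [2, 0, 2/3]
  [0, 2/3, 0]
  [2/3, 0, 2/5],
b = (4/3, -32/15, 4/5).
Solving gives a_0 = 0, a_1 = -16/5, a_2 = 2, so
  g(x) = 2*x^2 - 16*x/5.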